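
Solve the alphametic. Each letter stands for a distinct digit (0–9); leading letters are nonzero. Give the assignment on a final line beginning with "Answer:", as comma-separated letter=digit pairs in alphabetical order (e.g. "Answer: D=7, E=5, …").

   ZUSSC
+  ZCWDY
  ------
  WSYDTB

Step 1. [col 1: C + Y ≡ B (mod 10)] Y=5 is one option consistent with column 1 (C + Y ≡ B (mod 10), carry-in 0) — take it. So Y=5.
Step 2. [W] W is the leading digit of a 6-digit sum of two 5-digit numbers; the final carry is exactly 1 ⇒ W=1.
Step 3. [col 1: C + Y ≡ B (mod 10)] column 1 (C + Y ≡ B (mod 10), carry-in 0) doesn't pin B yet; pick B=8 and continue, so B=8.
Step 4. [col 1: C + Y ≡ B (mod 10)] column 1: given Y=5, B=8, carry-in 0, and digits 1,5,8 already taken and all letters distinct, C+Y≡B (mod 10) forces C=3. So C=3.
Step 5. [col 2: S + D ≡ T (mod 10)] several values work for S in column 2 (S + D ≡ T (mod 10), carry-in 0); try S=4, so S=4.
Step 6. [col 2: S + D ≡ T (mod 10)] several values work for T in column 2 (S + D ≡ T (mod 10), carry-in 0); try T=0. So T=0.
Step 7. [col 2: S + D ≡ T (mod 10)] column 2 reads S+D+carry(0)=T with S=4, T=0; with digits 0,1,3,4,5,8 already taken and all letters distinct, the only value for D is 6, so D=6.
Step 8. [col 4: U + C ≡ Y (mod 10)] column 4: given C=3, Y=5, carry-in 0, and digits 0,1,3,4,5,6,8 already taken and all letters distinct, U+C≡Y (mod 10) forces U=2. So U=2.
Step 9. [col 5: Z + Z ≡ S (mod 10)] column 5 reads Z+Z+carry(0)=S with S=4; with digits 0,1,2,3,4,5,6,8 already taken and all letters distinct, the only value for Z is 7. So Z=7.

Answer: B=8, C=3, D=6, S=4, T=0, U=2, W=1, Y=5, Z=7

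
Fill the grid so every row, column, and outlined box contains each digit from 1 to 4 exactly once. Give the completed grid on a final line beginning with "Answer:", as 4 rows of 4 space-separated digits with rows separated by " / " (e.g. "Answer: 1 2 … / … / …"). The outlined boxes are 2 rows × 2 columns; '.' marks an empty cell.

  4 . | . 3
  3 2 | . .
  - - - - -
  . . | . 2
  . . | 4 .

Step 1. [r4c4∈{1}] r4c4 is down to just 1 ⇒ r4c4=1.
Step 2. [r3c2∈{1,3,4}] across row 3, 4 lands solely at r3c2, so r3c2=4.
Step 3. [r1c2∈{1}] r1c2's peers cover all but 1, so r1c2=1.
Step 4. [r1c3∈{2}] only 2 remains possible at r1c3 ⇒ r1c3=2.
Step 5. [r2c4∈{4}] only 4 remains possible at r2c4. So r2c4=4.
Step 6. [r3c3∈{3}] nothing but 3 survives at r3c3, so r3c3=3.
Step 7. [r3c1∈{1}] only 1 remains possible at r3c1, so r3c1=1.
Step 8. [r4c2∈{3}] r4c2 is down to just 3, so r4c2=3.
Step 9. [r4c1∈{2}] only 2 remains possible at r4c1, so r4c1=2.
Step 10. [r2c3∈{1}] r2c3 has the single candidate 1, so r2c3=1.

Answer: 4 1 2 3 / 3 2 1 4 / 1 4 3 2 / 2 3 4 1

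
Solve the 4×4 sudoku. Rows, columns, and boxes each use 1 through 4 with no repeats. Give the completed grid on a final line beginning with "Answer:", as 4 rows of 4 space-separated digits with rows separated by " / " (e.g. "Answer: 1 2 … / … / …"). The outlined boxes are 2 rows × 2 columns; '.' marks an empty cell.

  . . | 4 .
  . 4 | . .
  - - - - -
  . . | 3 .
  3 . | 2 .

Step 1. [r4c2∈{1}] r4c2's peers cover all but 1 ⇒ r4c2=1.
Step 2. [r3c4∈{1,4}] across row 3, 1 lands solely at r3c4. So r3c4=1.
Step 3. [r1c2∈{2,3}] in col 2, 3 fits only at r1c2, so r1c2=3.
Step 4. [r1c4∈{2}] r1c4 has the single candidate 2 ⇒ r1c4=2.
Step 5. [r2c1∈{1,2}] r2c1 is the only open cell in row 2 admitting 2, so r2c1=2.
Step 6. [r1c1∈{1}] r1c1's peers cover all but 1. So r1c1=1.
Step 7. [r3c2∈{2}] r3c2's peers cover all but 2. So r3c2=2.
Step 8. [r2c3∈{1}] r2c3 is down to just 1. So r2c3=1.
Step 9. [r4c4∈{4}] r4c4 has the single candidate 4, so r4c4=4.
Step 10. [r3c1∈{4}] r3c1 has the single candidate 4, so r3c1=4.
Step 11. [r2c4∈{3}] r2c4 is down to just 3, so r2c4=3.

Answer: 1 3 4 2 / 2 4 1 3 / 4 2 3 1 / 3 1 2 4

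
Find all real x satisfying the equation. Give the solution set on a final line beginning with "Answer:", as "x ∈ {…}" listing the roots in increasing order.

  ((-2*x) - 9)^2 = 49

Step 1. [((-2*x) - 9)^2 = 49] 49 ≥ 0, LHS is (·)² — take ±√. So sqrt: (-2*x) - 9 = 7 or -7.
Step 2. [(-2*x) - 9 = 7 or -7] the outer -9 inverts by adding 9. So sub: -2*x = 16 or 2.
Step 3. [-2*x = 16 or 2] divide by the outer -2 ⇒ div: x = -8 or -1.

Answer: x ∈ {-8, -1}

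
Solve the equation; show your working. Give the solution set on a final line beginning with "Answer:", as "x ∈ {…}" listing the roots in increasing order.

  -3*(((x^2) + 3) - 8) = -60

Step 1. [-3*(((x^2) + 3) - 8) = -60] divide by the outer -3 ⇒ div: ((x^2) + 3) - 8 = 20.
Step 2. [((x^2) + 3) - 8 = 20] -8 is outermost — add 8 both sides. So sub: (x^2) + 3 = 28.
Step 3. [(x^2) + 3 = 28] peel the +3: subtract 3 from each side. So sub: x^2 = 25.
Step 4. [x^2 = 25] √ both sides: 25 ≥ 0 gives two branches. So sqrt: x = 5 or -5.

Answer: x ∈ {-5, 5}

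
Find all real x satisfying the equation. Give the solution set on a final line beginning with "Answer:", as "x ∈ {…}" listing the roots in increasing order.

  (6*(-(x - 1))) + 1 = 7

Step 1. [(6*(-(x - 1))) + 1 = 7] +1 is outermost — subtract 1 both sides. So sub: 6*(-(x - 1)) = 6.
Step 2. [6*(-(x - 1)) = 6] divide by the outer 6, so div: -(x - 1) = 1.
Step 3. [-(x - 1) = 1] leading − — multiply by −1. So neg: x - 1 = -1.
Step 4. [x - 1 = -1] the outer -1 inverts by adding 1 ⇒ sub: x = 0.

Answer: x ∈ {0}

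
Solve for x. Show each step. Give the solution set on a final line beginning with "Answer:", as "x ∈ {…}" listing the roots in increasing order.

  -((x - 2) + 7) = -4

Step 1. [-((x - 2) + 7) = -4] LHS negated; negate both sides, so neg: (x - 2) + 7 = 4.
Step 2. [(x - 2) + 7 = 4] +7 is outermost — subtract 7 both sides. So sub: x - 2 = -3.
Step 3. [x - 2 = -3] the outer -2 inverts by adding 2, so sub: x = -1.

Answer: x ∈ {-1}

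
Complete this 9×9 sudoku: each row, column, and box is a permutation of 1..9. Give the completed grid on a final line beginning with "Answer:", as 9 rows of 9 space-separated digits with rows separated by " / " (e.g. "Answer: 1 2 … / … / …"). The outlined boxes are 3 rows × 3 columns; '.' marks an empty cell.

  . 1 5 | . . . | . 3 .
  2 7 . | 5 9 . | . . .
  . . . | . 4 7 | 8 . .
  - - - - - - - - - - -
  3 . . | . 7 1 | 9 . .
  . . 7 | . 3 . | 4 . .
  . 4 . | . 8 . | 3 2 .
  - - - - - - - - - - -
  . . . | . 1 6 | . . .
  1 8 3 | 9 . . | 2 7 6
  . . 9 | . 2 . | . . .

Step 1. [r3c3∈{6}] only 6 remains possible at r3c3, so r3c3=6.
Step 2. [r7c7∈{5}] only 5 remains possible at r7c7 ⇒ r7c7=5.
Step 3. [r3c1∈{9}] nothing but 9 survives at r3c1, so r3c1=9.
Step 4. [r4c4∈{2,4,6}] row 4 places 4 nowhere but r4c4, so r4c4=4.
Step 5. [r5c2∈{2,5,6,9}] r5c2 is the only open cell in col 2 admitting 9 ⇒ r5c2=9.
Step 6. [r3c4∈{1,2,3}] across col 4, 1 lands solely at r3c4. So r3c4=1.
Step 7. [r1c9∈{2,4,7,9}] 9 has one home in row 1: r1c9, so r1c9=9.
Step 8. [r1c1∈{4,8}] in row 1, 4 fits only at r1c1 ⇒ r1c1=4.
Step 9. [r5c1∈{5,6,8}] r5c1 is the only open cell in col 1 admitting 8. So r5c1=8.
Step 10. [r6c4∈{6}] only 6 remains possible at r6c4. So r6c4=6.
Step 11. [r4c2∈{2,5,6}] across box 4, 6 lands solely at r4c2. So r4c2=6.
Step 12. [r6c1∈{5}] nothing but 5 survives at r6c1 ⇒ r6c1=5.
Step 13. [r5c6∈{2,5}] in box 5, 5 fits only at r5c6, so r5c6=5.
Step 14. [r5c9∈{1}] r5c9 is down to just 1. So r5c9=1.
Step 15. [r7c3∈{2,4}] r7c3 is the only open cell in col 3 admitting 4. So r7c3=4.
Step 16. [r7c1∈{7}] nothing but 7 survives at r7c1, so r7c1=7.
Step 17. [r9c4∈{3,7,8}] in row 9, 7 fits only at r9c4. So r9c4=7.
Step 18. [r7c4∈{3,8}] across col 4, 3 lands solely at r7c4 ⇒ r7c4=3.
Step 19. [r9c6∈{4,8}] box 8 places 8 nowhere but r9c6 ⇒ r9c6=8.
Step 20. [r3c8∈{5}] r3c8 has the single candidate 5, so r3c8=5.
Step 21. [r2c9∈{4}] r2c9 has the single candidate 4. So r2c9=4.
Step 22. [r4c8∈{8}] only 8 remains possible at r4c8, so r4c8=8.
Step 23. [r9c7∈{1}] r9c7's peers cover all but 1. So r9c7=1.
Step 24. [r2c7∈{6}] nothing but 6 survives at r2c7, so r2c7=6.
Step 25. [r5c4∈{2}] only 2 remains possible at r5c4 ⇒ r5c4=2.
Step 26. [r2c8∈{1}] r2c8's peers cover all but 1, so r2c8=1.
Step 27. [r8c6∈{4}] r8c6 is down to just 4, so r8c6=4.
Step 28. [r1c7∈{7}] r1c7 is down to just 7, so r1c7=7.
Step 29. [r5c8∈{6}] r5c8's peers cover all but 6, so r5c8=6.
Step 30. [r9c8∈{4}] nothing but 4 survives at r9c8. So r9c8=4.
Step 31. [r2c3∈{8}] only 8 remains possible at r2c3 ⇒ r2c3=8.
Step 32. [r4c9∈{5}] only 5 remains possible at r4c9, so r4c9=5.
Step 33. [r6c6∈{9}] only 9 remains possible at r6c6. So r6c6=9.
Step 34. [r6c9∈{7}] only 7 remains possible at r6c9. So r6c9=7.
Step 35. [r4c3∈{2}] only 2 remains possible at r4c3, so r4c3=2.
Step 36. [r2c6∈{3}] r2c6's peers cover all but 3, so r2c6=3.
Step 37. [r1c4∈{8}] r1c4 is down to just 8 ⇒ r1c4=8.
Step 38. [r6c3∈{1}] r6c3's peers cover all but 1 ⇒ r6c3=1.
Step 39. [r8c5∈{5}] only 5 remains possible at r8c5, so r8c5=5.
Step 40. [r1c5∈{6}] r1c5's peers cover all but 6, so r1c5=6.
Step 41. [r7c8∈{9}] r7c8's peers cover all but 9. So r7c8=9.
Step 42. [r3c9∈{2}] r3c9 is down to just 2 ⇒ r3c9=2.
Step 43. [r3c2∈{3}] r3c2's peers cover all but 3 ⇒ r3c2=3.
Step 44. [r9c9∈{3}] r9c9 has the single candidate 3. So r9c9=3.
Step 45. [r7c2∈{2}] nothing but 2 survives at r7c2 ⇒ r7c2=2.
Step 46. [r9c2∈{5}] nothing but 5 survives at r9c2. So r9c2=5.
Step 47. [r7c9∈{8}] r7c9 is down to just 8, so r7c9=8.
Step 48. [r1c6∈{2}] only 2 remains possible at r1c6. So r1c6=2.
Step 49. [r9c1∈{6}] r9c1 has the single candidate 6, so r9c1=6.

Answer: 4 1 5 8 6 2 7 3 9 / 2 7 8 5 9 3 6 1 4 / 9 3 6 1 4 7 8 5 2 / 3 6 2 4 7 1 9 8 5 / 8 9 7 2 3 5 4 6 1 / 5 4 1 6 8 9 3 2 7 / 7 2 4 3 1 6 5 9 8 / 1 8 3 9 5 4 2 7 6 / 6 5 9 7 2 8 1 4 3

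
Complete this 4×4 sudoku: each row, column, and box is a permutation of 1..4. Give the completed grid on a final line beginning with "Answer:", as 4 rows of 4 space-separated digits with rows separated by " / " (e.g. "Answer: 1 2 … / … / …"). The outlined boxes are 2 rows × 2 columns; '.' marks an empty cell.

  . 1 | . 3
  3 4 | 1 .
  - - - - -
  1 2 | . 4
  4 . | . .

Step 1. [r2c4∈{2}] only 2 remains possible at r2c4. So r2c4=2.
Step 2. [r4c2∈{3}] r4c2's peers cover all but 3 ⇒ r4c2=3.
Step 3. [r4c3∈{2}] r4c3 is down to just 2. So r4c3=2.
Step 4. [r3c3∈{3}] r3c3's peers cover all but 3 ⇒ r3c3=3.
Step 5. [r1c3∈{4}] only 4 remains possible at r1c3, so r1c3=4.
Step 6. [r1c1∈{2}] r1c1's peers cover all but 2. So r1c1=2.
Step 7. [r4c4∈{1}] r4c4 is down to just 1 ⇒ r4c4=1.

Answer: 2 1 4 3 / 3 4 1 2 / 1 2 3 4 / 4 3 2 1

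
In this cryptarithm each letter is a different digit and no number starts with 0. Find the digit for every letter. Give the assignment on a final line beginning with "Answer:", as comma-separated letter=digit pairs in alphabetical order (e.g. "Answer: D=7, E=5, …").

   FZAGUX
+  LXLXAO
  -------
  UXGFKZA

Step 1. [col 1: X + O ≡ A (mod 10)] no forcing yet in column 1 (carry-in 0); X=3 is free and consistent — try it ⇒ X=3.
Step 2. [col 1: X + O ≡ A (mod 10)] several values work for A in column 1 (X + O ≡ A (mod 10), carry-in 0); try A=2 ⇒ A=2.
Step 3. [col 1: X + O ≡ A (mod 10)] column 1 reads X+O+carry(0)=A with X=3, A=2; with digits 2,3 already taken and all letters distinct, the only value for O is 9, so O=9.
Step 4. [col 2: U + A ≡ Z (mod 10)] Z=4 is one option consistent with column 2 (U + A ≡ Z (mod 10), carry-in 1) — take it, so Z=4.
Step 5. [col 2: U + A ≡ Z (mod 10)] column 2 reads U+A+carry(1)=Z with A=2, Z=4; with digits 2,3,4,9 already taken and all letters distinct, the only value for U is 1, so U=1.
Step 6. [col 3: G + X ≡ K (mod 10)] no forcing yet in column 3 (carry-in 0); G=7 is free and consistent — try it. So G=7.
Step 7. [col 3: G + X ≡ K (mod 10)] in column 3 we have G+X≡K with carry-in 0; given G=7, X=3 and digits 1,2,3,4,7,9 already taken and all letters distinct, that pins K to 0. So K=0.
Step 8. [col 4: A + L ≡ F (mod 10)] from column 4 (A=2, carry-in 1, digits 0,1,2,3,4,7,9 already taken and all letters distinct): F must equal 8 ⇒ F=8.
Step 9. [col 4: A + L ≡ F (mod 10)] from column 4 (A=2, F=8, carry-in 1, digits 0,1,2,3,4,7,8,9 already taken and all letters distinct): L must equal 5 ⇒ L=5.

Answer: A=2, F=8, G=7, K=0, L=5, O=9, U=1, X=3, Z=4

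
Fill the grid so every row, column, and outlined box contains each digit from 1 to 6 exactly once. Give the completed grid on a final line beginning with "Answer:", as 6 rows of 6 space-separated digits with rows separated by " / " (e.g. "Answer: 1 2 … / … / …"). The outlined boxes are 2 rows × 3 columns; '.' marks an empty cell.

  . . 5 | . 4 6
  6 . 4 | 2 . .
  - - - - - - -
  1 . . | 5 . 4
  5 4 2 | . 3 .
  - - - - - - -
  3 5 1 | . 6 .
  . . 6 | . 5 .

Step 1. [r6c2∈{2}] only 2 remains possible at r6c2 ⇒ r6c2=2.
Step 2. [r4c6∈{1}] r4c6 is down to just 1, so r4c6=1.
Step 3. [r6c4∈{1,3,4}] in row 6, 1 fits only at r6c4 ⇒ r6c4=1.
Step 4. [r1c2∈{1,3}] across row 1, 1 lands solely at r1c2 ⇒ r1c2=1.
Step 5. [r2c2∈{3}] r2c2 has the single candidate 3 ⇒ r2c2=3.
Step 6. [r6c6∈{3}] nothing but 3 survives at r6c6. So r6c6=3.
Step 7. [r3c2∈{6}] nothing but 6 survives at r3c2, so r3c2=6.
Step 8. [r3c5∈{2}] only 2 remains possible at r3c5. So r3c5=2.
Step 9. [r4c4∈{6}] r4c4 has the single candidate 6, so r4c4=6.
Step 10. [r2c5∈{1}] r2c5 has the single candidate 1, so r2c5=1.
Step 11. [r1c4∈{3}] r1c4 has the single candidate 3. So r1c4=3.
Step 12. [r5c4∈{4}] r5c4 has the single candidate 4 ⇒ r5c4=4.
Step 13. [r5c6∈{2}] r5c6's peers cover all but 2 ⇒ r5c6=2.
Step 14. [r3c3∈{3}] r3c3 has the single candidate 3. So r3c3=3.
Step 15. [r1c1∈{2}] r1c1 has the single candidate 2, so r1c1=2.
Step 16. [r6c1∈{4}] r6c1 is down to just 4. So r6c1=4.
Step 17. [r2c6∈{5}] r2c6 has the single candidate 5. So r2c6=5.

Answer: 2 1 5 3 4 6 / 6 3 4 2 1 5 / 1 6 3 5 2 4 / 5 4 2 6 3 1 / 3 5 1 4 6 2 / 4 2 6 1 5 3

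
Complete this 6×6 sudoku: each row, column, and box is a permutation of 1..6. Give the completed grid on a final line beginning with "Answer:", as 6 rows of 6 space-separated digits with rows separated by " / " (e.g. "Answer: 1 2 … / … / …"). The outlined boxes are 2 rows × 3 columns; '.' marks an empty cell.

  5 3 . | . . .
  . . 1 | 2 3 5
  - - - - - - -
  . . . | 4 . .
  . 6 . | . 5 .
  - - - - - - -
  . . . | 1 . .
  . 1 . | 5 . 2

Step 1. [r5c6∈{3,4,6}] across box 6, 3 lands solely at r5c6, so r5c6=3.
Step 2. [r1c3∈{2,4,6}] across row 1, 2 lands solely at r1c3 ⇒ r1c3=2.
Step 3. [r4c1∈{1,2,3,4}] in row 4, 2 fits only at r4c1 ⇒ r4c1=2.
Step 4. [r3c1∈{1,3}] in col 1, 1 fits only at r3c1, so r3c1=1.
Step 5. [r1c5∈{1,4,6}] col 5 places 1 nowhere but r1c5, so r1c5=1.
Step 6. [r4c3∈{3,4}] row 4 places 4 nowhere but r4c3, so r4c3=4.
Step 7. [r2c1∈{4,6}] 6 has one home in row 2: r2c1 ⇒ r2c1=6.
Step 8. [r5c1∈{4}] r5c1's peers cover all but 4 ⇒ r5c1=4.
Step 9. [r5c5∈{6}] r5c5 has the single candidate 6. So r5c5=6.
Step 10. [r3c3∈{3,5}] across row 3, 3 lands solely at r3c3. So r3c3=3.
Step 11. [r1c6∈{4,6}] 4 has one home in row 1: r1c6 ⇒ r1c6=4.
Step 12. [r5c3∈{5}] r5c3's peers cover all but 5, so r5c3=5.
Step 13. [r6c1∈{3}] only 3 remains possible at r6c1. So r6c1=3.
Step 14. [r4c6∈{1}] only 1 remains possible at r4c6. So r4c6=1.
Step 15. [r6c3∈{6}] r6c3 has the single candidate 6. So r6c3=6.
Step 16. [r3c5∈{2}] only 2 remains possible at r3c5. So r3c5=2.
Step 17. [r5c2∈{2}] nothing but 2 survives at r5c2. So r5c2=2.
Step 18. [r1c4∈{6}] only 6 remains possible at r1c4 ⇒ r1c4=6.
Step 19. [r3c2∈{5}] r3c2 has the single candidate 5, so r3c2=5.
Step 20. [r6c5∈{4}] nothing but 4 survives at r6c5. So r6c5=4.
Step 21. [r3c6∈{6}] r3c6 has the single candidate 6, so r3c6=6.
Step 22. [r4c4∈{3}] nothing but 3 survives at r4c4, so r4c4=3.
Step 23. [r2c2∈{4}] nothing but 4 survives at r2c2 ⇒ r2c2=4.

Answer: 5 3 2 6 1 4 / 6 4 1 2 3 5 / 1 5 3 4 2 6 / 2 6 4 3 5 1 / 4 2 5 1 6 3 / 3 1 6 5 4 2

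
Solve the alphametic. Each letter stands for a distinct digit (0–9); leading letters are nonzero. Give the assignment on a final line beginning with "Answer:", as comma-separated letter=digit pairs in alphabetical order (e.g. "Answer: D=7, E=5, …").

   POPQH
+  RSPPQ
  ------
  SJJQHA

Step 1. [col 1: H + Q ≡ A (mod 10)] column 1 (H + Q ≡ A (mod 10), carry-in 0) doesn't pin A yet; pick A=3 and continue, so A=3.
Step 2. [S] the sum has 6 digits but both addends have 5; that extra leading digit S is the final carry, namely 1. So S=1.
Step 3. [col 1: H + Q ≡ A (mod 10)] Q=7 is one option consistent with column 1 (H + Q ≡ A (mod 10), carry-in 0) — take it, so Q=7.
Step 4. [col 1: H + Q ≡ A (mod 10)] in column 1 we have H+Q≡A with carry-in 0; given Q=7, A=3 and digits 1,3,7 already taken and all letters distinct, that pins H to 6. So H=6.
Step 5. [col 2: Q + P ≡ H (mod 10)] from column 2 (Q=7, H=6, carry-in 1, digits 1,3,6,7 already taken and all letters distinct): P must equal 8. So P=8.
Step 6. [col 4: O + S ≡ J (mod 10)] several values work for O in column 4 (O + S ≡ J (mod 10), carry-in 1); try O=0. So O=0.
Step 7. [col 4: O + S ≡ J (mod 10)] column 4 reads O+S+carry(1)=J with O=0, S=1; with digits 0,1,3,6,7,8 already taken and all letters distinct, the only value for J is 2. So J=2.
Step 8. [col 5: P + R ≡ J (mod 10)] in column 5 we have P+R≡J with carry-in 0; given P=8, J=2 and digits 0,1,2,3,6,7,8 already taken and all letters distinct, that pins R to 4 ⇒ R=4.

Answer: A=3, H=6, J=2, O=0, P=8, Q=7, R=4, S=1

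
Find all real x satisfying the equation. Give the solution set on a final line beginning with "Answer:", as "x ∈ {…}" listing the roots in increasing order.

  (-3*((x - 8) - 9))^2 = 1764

Step 1. [(-3*((x - 8) - 9))^2 = 1764] 1764 ≥ 0, LHS is (·)² — take ±√, so sqrt: -3*((x - 8) - 9) = 42 or -42.
Step 2. [-3*((x - 8) - 9) = 42 or -42] LHS = -3·(…); ÷-3 both sides, so div: (x - 8) - 9 = -14 or 14.
Step 3. [(x - 8) - 9 = -14 or 14] add 9: x sits inside (… - 9), so sub: x - 8 = -5 or 23.
Step 4. [x - 8 = -5 or 23] add 8: x sits inside (… - 8). So sub: x = 3 or 31.

Answer: x ∈ {3, 31}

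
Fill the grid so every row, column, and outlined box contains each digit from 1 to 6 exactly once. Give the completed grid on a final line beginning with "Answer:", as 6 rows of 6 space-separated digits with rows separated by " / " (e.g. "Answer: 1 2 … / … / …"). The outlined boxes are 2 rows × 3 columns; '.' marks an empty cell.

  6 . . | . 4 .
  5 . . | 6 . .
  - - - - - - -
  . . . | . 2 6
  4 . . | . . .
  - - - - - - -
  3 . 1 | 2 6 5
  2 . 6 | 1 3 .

Step 1. [r4c5∈{1,5}] 5 has one home in col 5: r4c5, so r4c5=5.
Step 2. [r4c4∈{3}] nothing but 3 survives at r4c4, so r4c4=3.
Step 3. [r2c3∈{2,3,4}] col 3 places 4 nowhere but r2c3, so r2c3=4.
Step 4. [r2c5∈{1}] nothing but 1 survives at r2c5, so r2c5=1.
Step 5. [r1c2∈{1,2,3}] row 1 places 1 nowhere but r1c2 ⇒ r1c2=1.
Step 6. [r4c3∈{2}] r4c3 is down to just 2, so r4c3=2.
Step 7. [r1c3∈{3}] r1c3 is down to just 3, so r1c3=3.
Step 8. [r6c2∈{4,5}] 5 has one home in row 6: r6c2. So r6c2=5.
Step 9. [r2c2∈{2}] r2c2 is down to just 2. So r2c2=2.
Step 10. [r6c6∈{4}] r6c6 has the single candidate 4 ⇒ r6c6=4.
Step 11. [r2c6∈{3}] nothing but 3 survives at r2c6 ⇒ r2c6=3.
Step 12. [r1c4∈{5}] nothing but 5 survives at r1c4, so r1c4=5.
Step 13. [r4c2∈{6}] only 6 remains possible at r4c2, so r4c2=6.
Step 14. [r4c6∈{1}] nothing but 1 survives at r4c6, so r4c6=1.
Step 15. [r5c2∈{4}] only 4 remains possible at r5c2, so r5c2=4.
Step 16. [r3c3∈{5}] r3c3 has the single candidate 5 ⇒ r3c3=5.
Step 17. [r3c2∈{3}] r3c2 is down to just 3, so r3c2=3.
Step 18. [r1c6∈{2}] r1c6 has the single candidate 2 ⇒ r1c6=2.
Step 19. [r3c4∈{4}] r3c4's peers cover all but 4, so r3c4=4.
Step 20. [r3c1∈{1}] nothing but 1 survives at r3c1 ⇒ r3c1=1.

Answer: 6 1 3 5 4 2 / 5 2 4 6 1 3 / 1 3 5 4 2 6 / 4 6 2 3 5 1 / 3 4 1 2 6 5 / 2 5 6 1 3 4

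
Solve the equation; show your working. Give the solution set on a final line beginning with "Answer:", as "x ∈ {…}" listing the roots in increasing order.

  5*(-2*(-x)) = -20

Step 1. [5*(-2*(-x)) = -20] leading coefficient 5: divide by 5. So div: -2*(-x) = -4.
Step 2. [-2*(-x) = -4] divide by the outer -2. So div: -x = 2.
Step 3. [-x = 2] LHS negated; negate both sides. So neg: x = -2.

Answer: x ∈ {-2}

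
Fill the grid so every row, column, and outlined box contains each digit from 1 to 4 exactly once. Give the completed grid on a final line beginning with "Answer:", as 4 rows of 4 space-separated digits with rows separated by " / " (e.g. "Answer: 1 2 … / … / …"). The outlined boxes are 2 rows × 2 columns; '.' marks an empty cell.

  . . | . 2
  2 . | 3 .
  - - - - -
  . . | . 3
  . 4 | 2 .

Step 1. [r2c2∈{1}] only 1 remains possible at r2c2, so r2c2=1.
Step 2. [r4c4∈{1}] only 1 remains possible at r4c4 ⇒ r4c4=1.
Step 3. [r1c1∈{3,4}] in col 1, 4 fits only at r1c1 ⇒ r1c1=4.
Step 4. [r1c3∈{1}] r1c3's peers cover all but 1. So r1c3=1.
Step 5. [r3c2∈{2}] r3c2's peers cover all but 2. So r3c2=2.
Step 6. [r4c1∈{3}] r4c1 is down to just 3, so r4c1=3.
Step 7. [r1c2∈{3}] nothing but 3 survives at r1c2 ⇒ r1c2=3.
Step 8. [r2c4∈{4}] r2c4 has the single candidate 4. So r2c4=4.
Step 9. [r3c3∈{4}] r3c3's peers cover all but 4, so r3c3=4.
Step 10. [r3c1∈{1}] r3c1 is down to just 1, so r3c1=1.

Answer: 4 3 1 2 / 2 1 3 4 / 1 2 4 3 / 3 4 2 1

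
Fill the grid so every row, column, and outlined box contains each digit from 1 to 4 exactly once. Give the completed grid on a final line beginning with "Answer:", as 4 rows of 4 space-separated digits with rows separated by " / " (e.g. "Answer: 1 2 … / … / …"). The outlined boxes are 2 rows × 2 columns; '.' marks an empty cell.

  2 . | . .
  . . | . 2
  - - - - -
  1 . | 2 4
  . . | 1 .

Step 1. [r3c2∈{3}] nothing but 3 survives at r3c2, so r3c2=3.
Step 2. [r1c4∈{1,3}] r1c4 is the only open cell in col 4 admitting 1 ⇒ r1c4=1.
Step 3. [r1c2∈{4}] r1c2 has the single candidate 4 ⇒ r1c2=4.
Step 4. [r1c3∈{3}] r1c3 is down to just 3 ⇒ r1c3=3.
Step 5. [r4c2∈{2}] nothing but 2 survives at r4c2, so r4c2=2.
Step 6. [r2c2∈{1}] only 1 remains possible at r2c2 ⇒ r2c2=1.
Step 7. [r4c4∈{3}] nothing but 3 survives at r4c4, so r4c4=3.
Step 8. [r4c1∈{4}] only 4 remains possible at r4c1 ⇒ r4c1=4.
Step 9. [r2c3∈{4}] nothing but 4 survives at r2c3, so r2c3=4.
Step 10. [r2c1∈{3}] r2c1 has the single candidate 3 ⇒ r2c1=3.

Answer: 2 4 3 1 / 3 1 4 2 / 1 3 2 4 / 4 2 1 3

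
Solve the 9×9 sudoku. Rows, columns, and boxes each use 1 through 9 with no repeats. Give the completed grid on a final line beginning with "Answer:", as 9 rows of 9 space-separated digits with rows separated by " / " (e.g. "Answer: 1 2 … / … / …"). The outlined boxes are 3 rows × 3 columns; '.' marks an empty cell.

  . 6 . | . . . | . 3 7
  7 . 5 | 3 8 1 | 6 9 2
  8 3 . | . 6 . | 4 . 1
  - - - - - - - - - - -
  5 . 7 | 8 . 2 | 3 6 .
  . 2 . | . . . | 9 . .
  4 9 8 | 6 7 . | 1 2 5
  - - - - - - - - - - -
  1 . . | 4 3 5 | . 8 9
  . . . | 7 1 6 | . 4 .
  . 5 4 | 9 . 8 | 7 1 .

Step 1. [r1c3∈{1,2,9}] across row 1, 1 lands solely at r1c3. So r1c3=1.
Step 2. [r8c9∈{3}] nothing but 3 survives at r8c9. So r8c9=3.
Step 3. [r9c1∈{2,3,6}] across row 9, 3 lands solely at r9c1, so r9c1=3.
Step 4. [r8c7∈{2,5}] in row 8, 5 fits only at r8c7, so r8c7=5.
Step 5. [r5c3∈{3,6}] in col 3, 3 fits only at r5c3. So r5c3=3.
Step 6. [r5c6∈{4}] r5c6 is down to just 4. So r5c6=4.
Step 7. [r1c6∈{9}] r1c6's peers cover all but 9. So r1c6=9.
Step 8. [r1c1∈{2}] only 2 remains possible at r1c1, so r1c1=2.
Step 9. [r1c4∈{5}] r1c4 has the single candidate 5 ⇒ r1c4=5.
Step 10. [r8c3∈{2,9}] row 8 places 2 nowhere but r8c3 ⇒ r8c3=2.
Step 11. [r3c8∈{5}] r3c8 has the single candidate 5 ⇒ r3c8=5.
Step 12. [r5c4∈{1}] r5c4's peers cover all but 1, so r5c4=1.
Step 13. [r7c3∈{6}] nothing but 6 survives at r7c3, so r7c3=6.
Step 14. [r8c1∈{9}] only 9 remains possible at r8c1, so r8c1=9.
Step 15. [r3c4∈{2}] r3c4 is down to just 2 ⇒ r3c4=2.
Step 16. [r3c3∈{9}] nothing but 9 survives at r3c3 ⇒ r3c3=9.
Step 17. [r8c2∈{8}] r8c2 has the single candidate 8 ⇒ r8c2=8.
Step 18. [r4c2∈{1}] nothing but 1 survives at r4c2, so r4c2=1.
Step 19. [r2c2∈{4}] r2c2 is down to just 4. So r2c2=4.
Step 20. [r5c5∈{5}] only 5 remains possible at r5c5. So r5c5=5.
Step 21. [r5c1∈{6}] r5c1's peers cover all but 6 ⇒ r5c1=6.
Step 22. [r5c8∈{7}] r5c8 has the single candidate 7. So r5c8=7.
Step 23. [r9c9∈{6}] r9c9 has the single candidate 6, so r9c9=6.
Step 24. [r7c2∈{7}] nothing but 7 survives at r7c2 ⇒ r7c2=7.
Step 25. [r4c5∈{9}] r4c5's peers cover all but 9, so r4c5=9.
Step 26. [r1c7∈{8}] r1c7 has the single candidate 8 ⇒ r1c7=8.
Step 27. [r1c5∈{4}] only 4 remains possible at r1c5. So r1c5=4.
Step 28. [r3c6∈{7}] nothing but 7 survives at r3c6, so r3c6=7.
Step 29. [r5c9∈{8}] r5c9 has the single candidate 8, so r5c9=8.
Step 30. [r9c5∈{2}] r9c5's peers cover all but 2 ⇒ r9c5=2.
Step 31. [r4c9∈{4}] only 4 remains possible at r4c9 ⇒ r4c9=4.
Step 32. [r6c6∈{3}] nothing but 3 survives at r6c6 ⇒ r6c6=3.
Step 33. [r7c7∈{2}] only 2 remains possible at r7c7, so r7c7=2.

Answer: 2 6 1 5 4 9 8 3 7 / 7 4 5 3 8 1 6 9 2 / 8 3 9 2 6 7 4 5 1 / 5 1 7 8 9 2 3 6 4 / 6 2 3 1 5 4 9 7 8 / 4 9 8 6 7 3 1 2 5 / 1 7 6 4 3 5 2 8 9 / 9 8 2 7 1 6 5 4 3 / 3 5 4 9 2 8 7 1 6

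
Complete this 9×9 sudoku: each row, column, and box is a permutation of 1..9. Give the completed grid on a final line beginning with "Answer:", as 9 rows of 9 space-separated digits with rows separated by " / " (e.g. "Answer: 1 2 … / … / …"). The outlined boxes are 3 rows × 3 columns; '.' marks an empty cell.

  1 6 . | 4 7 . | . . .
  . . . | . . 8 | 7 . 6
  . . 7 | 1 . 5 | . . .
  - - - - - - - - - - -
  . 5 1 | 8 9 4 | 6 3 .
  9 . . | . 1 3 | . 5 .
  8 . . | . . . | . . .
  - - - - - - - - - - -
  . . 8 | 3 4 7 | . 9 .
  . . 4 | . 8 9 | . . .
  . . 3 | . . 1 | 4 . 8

Step 1. [r1c6∈{2}] r1c6's peers cover all but 2, so r1c6=2.
Step 2. [r3c2∈{2,3,4,8,9}] across col 2, 8 lands solely at r3c2 ⇒ r3c2=8.
Step 3. [r6c2∈{2,3,4,7}] r6c2 is the only open cell in row 6 admitting 3. So r6c2=3.
Step 4. [r6c6∈{6}] nothing but 6 survives at r6c6 ⇒ r6c6=6.
Step 5. [r6c3∈{2}] r6c3 is down to just 2. So r6c3=2.
Step 6. [r9c5∈{2,5,6}] col 5 places 2 nowhere but r9c5 ⇒ r9c5=2.
Step 7. [r4c9∈{2,7}] row 4 places 2 nowhere but r4c9. So r4c9=2.
Step 8. [r2c8∈{1,2,4}] across row 2, 1 lands solely at r2c8. So r2c8=1.
Step 9. [r7c1∈{2,5,6}] in row 7, 6 fits only at r7c1 ⇒ r7c1=6.
Step 10. [r4c1∈{7}] r4c1 is down to just 7 ⇒ r4c1=7.
Step 11. [r9c1∈{5}] r9c1 has the single candidate 5 ⇒ r9c1=5.
Step 12. [r8c1∈{2}] r8c1 is down to just 2, so r8c1=2.
Step 13. [r8c4∈{5,6}] r8c4 is the only open cell in box 8 admitting 5 ⇒ r8c4=5.
Step 14. [r7c7∈{1,2,5}] 2 has one home in row 7: r7c7 ⇒ r7c7=2.
Step 15. [r1c7∈{3,5,8,9}] col 7 places 5 nowhere but r1c7 ⇒ r1c7=5.
Step 16. [r1c9∈{3,9}] in row 1, 3 fits only at r1c9. So r1c9=3.
Step 17. [r6c4∈{7}] r6c4 has the single candidate 7. So r6c4=7.
Step 18. [r6c8∈{4}] r6c8 is down to just 4, so r6c8=4.
Step 19. [r1c3∈{9}] nothing but 9 survives at r1c3. So r1c3=9.
Step 20. [r2c5∈{3}] r2c5's peers cover all but 3, so r2c5=3.
Step 21. [r3c9∈{4,9}] across col 9, 4 lands solely at r3c9. So r3c9=4.
Step 22. [r6c9∈{1,9}] in col 9, 9 fits only at r6c9 ⇒ r6c9=9.
Step 23. [r8c8∈{6,7}] across row 8, 6 lands solely at r8c8, so r8c8=6.
Step 24. [r7c2∈{1}] r7c2 has the single candidate 1, so r7c2=1.
Step 25. [r9c8∈{7}] nothing but 7 survives at r9c8 ⇒ r9c8=7.
Step 26. [r2c2∈{2,4}] 2 has one home in row 2: r2c2 ⇒ r2c2=2.
Step 27. [r8c9∈{1}] r8c9 is down to just 1, so r8c9=1.
Step 28. [r3c5∈{6}] r3c5's peers cover all but 6. So r3c5=6.
Step 29. [r6c5∈{5}] r6c5 is down to just 5. So r6c5=5.
Step 30. [r3c7∈{9}] r3c7 has the single candidate 9 ⇒ r3c7=9.
Step 31. [r5c2∈{4}] r5c2's peers cover all but 4. So r5c2=4.
Step 32. [r5c7∈{8}] r5c7 is down to just 8, so r5c7=8.
Step 33. [r5c9∈{7}] r5c9 is down to just 7 ⇒ r5c9=7.
Step 34. [r9c2∈{9}] nothing but 9 survives at r9c2 ⇒ r9c2=9.
Step 35. [r2c3∈{5}] r2c3 is down to just 5, so r2c3=5.
Step 36. [r3c8∈{2}] r3c8 has the single candidate 2 ⇒ r3c8=2.
Step 37. [r1c8∈{8}] r1c8's peers cover all but 8, so r1c8=8.
Step 38. [r7c9∈{5}] nothing but 5 survives at r7c9 ⇒ r7c9=5.
Step 39. [r8c7∈{3}] r8c7 is down to just 3, so r8c7=3.
Step 40. [r9c4∈{6}] r9c4 is down to just 6, so r9c4=6.
Step 41. [r3c1∈{3}] r3c1's peers cover all but 3 ⇒ r3c1=3.
Step 42. [r2c1∈{4}] r2c1 has the single candidate 4 ⇒ r2c1=4.
Step 43. [r5c3∈{6}] nothing but 6 survives at r5c3. So r5c3=6.
Step 44. [r5c4∈{2}] r5c4 is down to just 2. So r5c4=2.
Step 45. [r8c2∈{7}] r8c2 has the single candidate 7, so r8c2=7.
Step 46. [r6c7∈{1}] r6c7 is down to just 1 ⇒ r6c7=1.
Step 47. [r2c4∈{9}] r2c4 has the single candidate 9. So r2c4=9.

Answer: 1 6 9 4 7 2 5 8 3 / 4 2 5 9 3 8 7 1 6 / 3 8 7 1 6 5 9 2 4 / 7 5 1 8 9 4 6 3 2 / 9 4 6 2 1 3 8 5 7 / 8 3 2 7 5 6 1 4 9 / 6 1 8 3 4 7 2 9 5 / 2 7 4 5 8 9 3 6 1 / 5 9 3 6 2 1 4 7 8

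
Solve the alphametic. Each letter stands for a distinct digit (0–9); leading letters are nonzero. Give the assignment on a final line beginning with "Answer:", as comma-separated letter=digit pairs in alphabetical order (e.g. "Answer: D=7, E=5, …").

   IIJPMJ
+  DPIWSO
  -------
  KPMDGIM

Step 1. [col 1: J + O ≡ M (mod 10)] several values work for O in column 1 (J + O ≡ M (mod 10), carry-in 0); try O=2. So O=2.
Step 2. [col 1: J + O ≡ M (mod 10)] no forcing yet in column 1 (carry-in 0); J=6 is free and consistent — try it, so J=6.
Step 3. [K] adding two 6-digit numbers gives at most 6+1 digits, and here it does — K is that final carry and must be 1. So K=1.
Step 4. [col 1: J + O ≡ M (mod 10)] column 1 reads J+O+carry(0)=M with J=6, O=2; with digits 1,2,6 already taken and all letters distinct, the only value for M is 8, so M=8.
Step 5. [col 2: M + S ≡ I (mod 10)] I=7 is one option consistent with column 2 (M + S ≡ I (mod 10), carry-in 0) — take it ⇒ I=7.
Step 6. [col 2: M + S ≡ I (mod 10)] in column 2 we have M+S≡I with carry-in 0; given M=8, I=7 and digits 1,2,6,7,8 already taken and all letters distinct, that pins S to 9. So S=9.
Step 7. [col 3: P + W ≡ G (mod 10)] P=0 is one option consistent with column 3 (P + W ≡ G (mod 10), carry-in 1) — take it. So P=0.
Step 8. [col 3: P + W ≡ G (mod 10)] column 3 (P + W ≡ G (mod 10), carry-in 1) doesn't pin W yet; pick W=4 and continue ⇒ W=4.
Step 9. [col 3: P + W ≡ G (mod 10)] column 3: given P=0, W=4, carry-in 1, and digits 0,1,2,4,6,7,8,9 already taken and all letters distinct, P+W≡G (mod 10) forces G=5, so G=5.
Step 10. [col 4: J + I ≡ D (mod 10)] from column 4 (J=6, I=7, carry-in 0, digits 0,1,2,4,5,6,7,8,9 already taken and all letters distinct): D must equal 3 ⇒ D=3.

Answer: D=3, G=5, I=7, J=6, K=1, M=8, O=2, P=0, S=9, W=4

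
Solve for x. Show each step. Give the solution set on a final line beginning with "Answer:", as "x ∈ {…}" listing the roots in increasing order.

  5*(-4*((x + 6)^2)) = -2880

Step 1. [5*(-4*((x + 6)^2)) = -2880] divide by the outer 5 ⇒ div: -4*((x + 6)^2) = -576.
Step 2. [-4*((x + 6)^2) = -576] divide by the outer -4 ⇒ div: (x + 6)^2 = 144.
Step 3. [(x + 6)^2 = 144] LHS squared, RHS 144 ≥ 0: apply √ (±). So sqrt: x + 6 = 12 or -12.
Step 4. [x + 6 = 12 or -12] subtract 6: x sits inside (… + 6), so sub: x = 6 or -18.

Answer: x ∈ {-18, 6}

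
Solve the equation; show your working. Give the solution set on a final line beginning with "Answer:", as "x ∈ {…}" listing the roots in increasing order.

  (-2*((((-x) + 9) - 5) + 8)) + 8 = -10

Step 1. [(-2*((((-x) + 9) - 5) + 8)) + 8 = -10] -2 | LHS and -2 | -10: pull -2 out. So factor: ((((-x) + 9) - 5) + 8) - 4 = 5.
Step 2. [((((-x) + 9) - 5) + 8) - 4 = 5] -4 is outermost — add 4 both sides ⇒ sub: (((-x) + 9) - 5) + 8 = 9.
Step 3. [(((-x) + 9) - 5) + 8 = 9] peel the +8: subtract 8 from each side ⇒ sub: ((-x) + 9) - 5 = 1.
Step 4. [((-x) + 9) - 5 = 1] the outer -5 inverts by adding 5, so sub: (-x) + 9 = 6.
Step 5. [(-x) + 9 = 6] subtract 9: x sits inside (… + 9), so sub: -x = -3.
Step 6. [-x = -3] leading − — multiply by −1, so neg: x = 3.

Answer: x ∈ {3}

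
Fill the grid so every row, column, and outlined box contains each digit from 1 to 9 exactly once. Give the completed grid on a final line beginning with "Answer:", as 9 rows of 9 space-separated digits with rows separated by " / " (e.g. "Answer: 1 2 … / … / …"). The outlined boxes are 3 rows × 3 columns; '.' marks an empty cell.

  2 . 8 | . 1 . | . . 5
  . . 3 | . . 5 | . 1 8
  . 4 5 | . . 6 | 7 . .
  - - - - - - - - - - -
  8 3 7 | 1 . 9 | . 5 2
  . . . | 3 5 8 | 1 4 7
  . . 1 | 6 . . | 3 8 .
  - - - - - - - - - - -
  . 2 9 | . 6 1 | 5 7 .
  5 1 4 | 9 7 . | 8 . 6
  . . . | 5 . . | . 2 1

Step 1. [r2c7∈{2,4,6,9}] in col 7, 2 fits only at r2c7 ⇒ r2c7=2.
Step 2. [r1c7∈{4,6,9}] across box 3, 4 lands solely at r1c7 ⇒ r1c7=4.
Step 3. [r8c8∈{3}] r8c8's peers cover all but 3, so r8c8=3.
Step 4. [r3c8∈{9}] r3c8's peers cover all but 9. So r3c8=9.
Step 5. [r1c2∈{6,7,9}] across row 1, 9 lands solely at r1c2, so r1c2=9.
Step 6. [r4c5∈{4}] nothing but 4 survives at r4c5 ⇒ r4c5=4.
Step 7. [r5c2∈{6}] nothing but 6 survives at r5c2. So r5c2=6.
Step 8. [r1c6∈{3,7}] r1c6 is the only open cell in row 1 admitting 3 ⇒ r1c6=3.
Step 9. [r7c4∈{4,8}] in row 7, 8 fits only at r7c4 ⇒ r7c4=8.
Step 10. [r2c2∈{7}] nothing but 7 survives at r2c2, so r2c2=7.
Step 11. [r6c5∈{2}] nothing but 2 survives at r6c5. So r6c5=2.
Step 12. [r9c1∈{3,6,7}] row 9 places 7 nowhere but r9c1 ⇒ r9c1=7.
Step 13. [r5c1∈{9}] only 9 remains possible at r5c1, so r5c1=9.
Step 14. [r8c6∈{2}] only 2 remains possible at r8c6, so r8c6=2.
Step 15. [r9c5∈{3}] only 3 remains possible at r9c5. So r9c5=3.
Step 16. [r2c1∈{6}] r2c1 has the single candidate 6. So r2c1=6.
Step 17. [r9c6∈{4}] r9c6 is down to just 4. So r9c6=4.
Step 18. [r9c7∈{9}] r9c7's peers cover all but 9 ⇒ r9c7=9.
Step 19. [r9c2∈{8}] only 8 remains possible at r9c2 ⇒ r9c2=8.
Step 20. [r7c9∈{4}] r7c9 has the single candidate 4, so r7c9=4.
Step 21. [r6c1∈{4}] r6c1's peers cover all but 4. So r6c1=4.
Step 22. [r3c4∈{2}] nothing but 2 survives at r3c4 ⇒ r3c4=2.
Step 23. [r6c6∈{7}] r6c6 has the single candidate 7 ⇒ r6c6=7.
Step 24. [r3c1∈{1}] r3c1's peers cover all but 1 ⇒ r3c1=1.
Step 25. [r6c9∈{9}] r6c9 is down to just 9. So r6c9=9.
Step 26. [r4c7∈{6}] r4c7 has the single candidate 6. So r4c7=6.
Step 27. [r2c5∈{9}] r2c5 is down to just 9 ⇒ r2c5=9.
Step 28. [r7c1∈{3}] r7c1 is down to just 3, so r7c1=3.
Step 29. [r1c4∈{7}] r1c4 is down to just 7. So r1c4=7.
Step 30. [r3c9∈{3}] r3c9 is down to just 3. So r3c9=3.
Step 31. [r9c3∈{6}] nothing but 6 survives at r9c3, so r9c3=6.
Step 32. [r6c2∈{5}] only 5 remains possible at r6c2. So r6c2=5.
Step 33. [r5c3∈{2}] r5c3's peers cover all but 2. So r5c3=2.
Step 34. [r1c8∈{6}] r1c8 has the single candidate 6. So r1c8=6.
Step 35. [r3c5∈{8}] r3c5 has the single candidate 8, so r3c5=8.
Step 36. [r2c4∈{4}] r2c4 has the single candidate 4 ⇒ r2c4=4.

Answer: 2 9 8 7 1 3 4 6 5 / 6 7 3 4 9 5 2 1 8 / 1 4 5 2 8 6 7 9 3 / 8 3 7 1 4 9 6 5 2 / 9 6 2 3 5 8 1 4 7 / 4 5 1 6 2 7 3 8 9 / 3 2 9 8 6 1 5 7 4 / 5 1 4 9 7 2 8 3 6 / 7 8 6 5 3 4 9 2 1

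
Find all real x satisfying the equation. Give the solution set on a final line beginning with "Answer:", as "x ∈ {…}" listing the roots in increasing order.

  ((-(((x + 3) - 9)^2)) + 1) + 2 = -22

Step 1. [((-(((x + 3) - 9)^2)) + 1) + 2 = -22] +2 is outermost — subtract 2 both sides ⇒ sub: (-(((x + 3) - 9)^2)) + 1 = -24.
Step 2. [(-(((x + 3) - 9)^2)) + 1 = -24] 1 comes off first (subtract 1). So sub: -(((x + 3) - 9)^2) = -25.
Step 3. [-(((x + 3) - 9)^2) = -25] leading − — multiply by −1 ⇒ neg: ((x + 3) - 9)^2 = 25.
Step 4. [((x + 3) - 9)^2 = 25] √ both sides: 25 ≥ 0 gives two branches ⇒ sqrt: (x + 3) - 9 = 5 or -5.
Step 5. [(x + 3) - 9 = 5 or -5] -9 is outermost — add 9 both sides ⇒ sub: x + 3 = 14 or 4.
Step 6. [x + 3 = 14 or 4] +3 is outermost — subtract 3 both sides ⇒ sub: x = 11 or 1.

Answer: x ∈ {1, 11}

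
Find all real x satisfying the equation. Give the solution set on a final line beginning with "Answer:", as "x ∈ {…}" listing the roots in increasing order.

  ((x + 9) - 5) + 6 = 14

Step 1. [((x + 9) - 5) + 6 = 14] the outer +6 inverts by subtracting 6. So sub: (x + 9) - 5 = 8.
Step 2. [(x + 9) - 5 = 8] the outer -5 inverts by adding 5, so sub: x + 9 = 13.
Step 3. [x + 9 = 13] peel the +9: subtract 9 from each side ⇒ sub: x = 4.

Answer: x ∈ {4}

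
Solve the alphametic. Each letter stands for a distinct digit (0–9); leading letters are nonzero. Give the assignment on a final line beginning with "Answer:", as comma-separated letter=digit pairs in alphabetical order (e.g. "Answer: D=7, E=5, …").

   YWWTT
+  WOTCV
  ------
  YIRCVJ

Step 1. [col 1: T + V ≡ J (mod 10)] several values work for V in column 1 (T + V ≡ J (mod 10), carry-in 0); try V=9. So V=9.
Step 2. [Y] adding two 5-digit numbers gives at most 5+1 digits, and here it does — Y is that final carry and must be 1, so Y=1.
Step 3. [col 1: T + V ≡ J (mod 10)] T=5 is one option consistent with column 1 (T + V ≡ J (mod 10), carry-in 0) — take it ⇒ T=5.
Step 4. [col 1: T + V ≡ J (mod 10)] column 1 reads T+V+carry(0)=J with T=5, V=9; with digits 1,5,9 already taken and all letters distinct, the only value for J is 4. So J=4.
Step 5. [col 2: T + C ≡ V (mod 10)] column 2: given T=5, V=9, carry-in 1, and digits 1,4,5,9 already taken and all letters distinct, T+C≡V (mod 10) forces C=3. So C=3.
Step 6. [col 3: W + T ≡ C (mod 10)] in column 3 we have W+T≡C with carry-in 0; given T=5, C=3 and digits 1,3,4,5,9 already taken and all letters distinct, that pins W to 8. So W=8.
Step 7. [col 4: W + O ≡ R (mod 10)] column 4: given W=8, carry-in 1, and digits 1,3,4,5,8,9 already taken and all letters distinct, W+O≡R (mod 10) forces R=6 ⇒ R=6.
Step 8. [col 4: W + O ≡ R (mod 10)] column 4: given W=8, R=6, carry-in 1, and digits 1,3,4,5,6,8,9 already taken and all letters distinct, W+O≡R (mod 10) forces O=7, so O=7.
Step 9. [col 5: Y + W ≡ I (mod 10)] column 5 reads Y+W+carry(1)=I with Y=1, W=8; with digits 1,3,4,5,6,7,8,9 already taken and all letters distinct, the only value for I is 0. So I=0.

Answer: C=3, I=0, J=4, O=7, R=6, T=5, V=9, W=8, Y=1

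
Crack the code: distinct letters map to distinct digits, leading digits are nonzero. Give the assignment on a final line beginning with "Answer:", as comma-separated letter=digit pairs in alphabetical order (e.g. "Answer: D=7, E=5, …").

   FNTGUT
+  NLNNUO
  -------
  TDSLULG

Step 1. [col 1: T + O ≡ G (mod 10)] column 1 (T + O ≡ G (mod 10), carry-in 0) doesn't pin G yet; pick G=9 and continue ⇒ G=9.
Step 2. [col 1: T + O ≡ G (mod 10)] column 1 (T + O ≡ G (mod 10), carry-in 0) doesn't pin T yet; pick T=1 and continue. So T=1.
Step 3. [col 1: T + O ≡ G (mod 10)] column 1 reads T+O+carry(0)=G with T=1, G=9; with digits 1,9 already taken and all letters distinct, the only value for O is 8. So O=8.
Step 4. [col 2: U + U ≡ L (mod 10)] several values work for U in column 2 (U + U ≡ L (mod 10), carry-in 0); try U=3. So U=3.
Step 5. [col 2: U + U ≡ L (mod 10)] column 2: given U=3, carry-in 0, and digits 1,3,8,9 already taken and all letters distinct, U+U≡L (mod 10) forces L=6 ⇒ L=6.
Step 6. [col 3: G + N ≡ U (mod 10)] in column 3 we have G+N≡U with carry-in 0; given G=9, U=3 and digits 1,3,6,8,9 already taken and all letters distinct, that pins N to 4 ⇒ N=4.
Step 7. [col 5: N + L ≡ S (mod 10)] column 5 reads N+L+carry(0)=S with N=4, L=6; with digits 1,3,4,6,8,9 already taken and all letters distinct, the only value for S is 0, so S=0.
Step 8. [col 6: F + N ≡ D (mod 10)] F=7 is one option consistent with column 6 (F + N ≡ D (mod 10), carry-in 1) — take it. So F=7.
Step 9. [col 6: F + N ≡ D (mod 10)] in column 6 we have F+N≡D with carry-in 1; given F=7, N=4 and digits 0,1,3,4,6,7,8,9 already taken and all letters distinct, that pins D to 2 ⇒ D=2.

Answer: D=2, F=7, G=9, L=6, N=4, O=8, S=0, T=1, U=3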